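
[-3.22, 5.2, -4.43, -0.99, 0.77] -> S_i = Random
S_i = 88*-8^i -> [88, -704, 5632, -45056, 360448]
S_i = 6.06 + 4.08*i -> [6.06, 10.14, 14.22, 18.3, 22.38]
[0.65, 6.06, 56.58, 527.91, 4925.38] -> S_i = 0.65*9.33^i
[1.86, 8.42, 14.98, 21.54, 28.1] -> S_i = 1.86 + 6.56*i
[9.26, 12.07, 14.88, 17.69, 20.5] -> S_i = 9.26 + 2.81*i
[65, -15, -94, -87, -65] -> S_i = Random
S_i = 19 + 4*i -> [19, 23, 27, 31, 35]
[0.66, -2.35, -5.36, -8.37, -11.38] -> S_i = 0.66 + -3.01*i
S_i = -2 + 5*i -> [-2, 3, 8, 13, 18]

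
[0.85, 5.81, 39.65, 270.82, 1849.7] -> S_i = 0.85*6.83^i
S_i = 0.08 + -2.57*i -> [0.08, -2.49, -5.06, -7.63, -10.2]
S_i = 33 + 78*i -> [33, 111, 189, 267, 345]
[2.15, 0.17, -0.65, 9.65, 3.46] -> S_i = Random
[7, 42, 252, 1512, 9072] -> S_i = 7*6^i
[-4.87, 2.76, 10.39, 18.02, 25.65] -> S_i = -4.87 + 7.63*i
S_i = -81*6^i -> [-81, -486, -2916, -17496, -104976]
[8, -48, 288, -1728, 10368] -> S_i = 8*-6^i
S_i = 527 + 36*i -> [527, 563, 599, 635, 671]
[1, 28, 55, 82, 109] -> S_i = 1 + 27*i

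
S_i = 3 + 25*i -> [3, 28, 53, 78, 103]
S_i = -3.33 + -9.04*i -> [-3.33, -12.37, -21.41, -30.45, -39.49]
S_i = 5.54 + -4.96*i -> [5.54, 0.58, -4.38, -9.34, -14.3]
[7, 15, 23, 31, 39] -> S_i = 7 + 8*i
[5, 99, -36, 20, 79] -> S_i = Random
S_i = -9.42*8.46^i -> [-9.42, -79.69, -674.2, -5703.77, -48253.89]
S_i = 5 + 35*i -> [5, 40, 75, 110, 145]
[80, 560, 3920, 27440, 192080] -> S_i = 80*7^i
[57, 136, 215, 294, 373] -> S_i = 57 + 79*i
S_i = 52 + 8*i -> [52, 60, 68, 76, 84]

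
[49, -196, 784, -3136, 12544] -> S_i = 49*-4^i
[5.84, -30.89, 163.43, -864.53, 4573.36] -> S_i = 5.84*(-5.29)^i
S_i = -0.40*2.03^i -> [-0.4, -0.81, -1.65, -3.35, -6.79]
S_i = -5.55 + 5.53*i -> [-5.55, -0.02, 5.51, 11.04, 16.57]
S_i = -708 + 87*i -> [-708, -621, -534, -447, -360]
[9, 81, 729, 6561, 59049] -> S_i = 9*9^i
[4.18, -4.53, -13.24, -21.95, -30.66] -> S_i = 4.18 + -8.71*i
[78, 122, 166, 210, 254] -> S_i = 78 + 44*i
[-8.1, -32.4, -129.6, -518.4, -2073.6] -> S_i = -8.10*4.00^i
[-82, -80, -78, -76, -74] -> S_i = -82 + 2*i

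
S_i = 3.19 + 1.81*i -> [3.19, 5.0, 6.81, 8.62, 10.43]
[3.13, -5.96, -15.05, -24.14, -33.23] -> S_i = 3.13 + -9.09*i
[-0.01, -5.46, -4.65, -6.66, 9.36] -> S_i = Random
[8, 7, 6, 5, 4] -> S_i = 8 + -1*i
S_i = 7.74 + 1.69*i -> [7.74, 9.43, 11.12, 12.81, 14.5]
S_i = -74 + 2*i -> [-74, -72, -70, -68, -66]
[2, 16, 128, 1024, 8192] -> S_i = 2*8^i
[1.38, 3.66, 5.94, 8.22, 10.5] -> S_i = 1.38 + 2.28*i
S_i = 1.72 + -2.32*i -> [1.72, -0.6, -2.92, -5.24, -7.56]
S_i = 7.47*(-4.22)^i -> [7.47, -31.52, 133.03, -561.38, 2369.03]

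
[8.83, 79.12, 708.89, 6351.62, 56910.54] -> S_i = 8.83*8.96^i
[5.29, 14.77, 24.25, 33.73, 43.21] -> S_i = 5.29 + 9.48*i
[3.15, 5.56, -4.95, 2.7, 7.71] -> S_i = Random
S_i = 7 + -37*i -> [7, -30, -67, -104, -141]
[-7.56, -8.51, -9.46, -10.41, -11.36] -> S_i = -7.56 + -0.95*i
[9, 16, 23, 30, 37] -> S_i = 9 + 7*i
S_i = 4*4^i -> [4, 16, 64, 256, 1024]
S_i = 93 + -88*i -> [93, 5, -83, -171, -259]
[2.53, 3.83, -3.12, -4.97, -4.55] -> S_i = Random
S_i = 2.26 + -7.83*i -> [2.26, -5.57, -13.4, -21.23, -29.06]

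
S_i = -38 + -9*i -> [-38, -47, -56, -65, -74]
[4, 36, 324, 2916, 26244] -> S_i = 4*9^i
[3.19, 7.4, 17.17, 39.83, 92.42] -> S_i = 3.19*2.32^i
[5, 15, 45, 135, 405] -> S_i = 5*3^i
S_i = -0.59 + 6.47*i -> [-0.59, 5.88, 12.35, 18.82, 25.29]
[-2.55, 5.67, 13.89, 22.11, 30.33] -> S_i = -2.55 + 8.22*i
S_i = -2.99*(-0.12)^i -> [-2.99, 0.36, -0.04, 0.01, -0.0]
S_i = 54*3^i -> [54, 162, 486, 1458, 4374]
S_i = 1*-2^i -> [1, -2, 4, -8, 16]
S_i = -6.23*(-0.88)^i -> [-6.23, 5.48, -4.82, 4.25, -3.74]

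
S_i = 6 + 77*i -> [6, 83, 160, 237, 314]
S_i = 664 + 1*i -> [664, 665, 666, 667, 668]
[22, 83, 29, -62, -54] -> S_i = Random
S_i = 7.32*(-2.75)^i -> [7.32, -20.13, 55.36, -152.23, 418.64]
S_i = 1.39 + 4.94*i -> [1.39, 6.33, 11.27, 16.21, 21.15]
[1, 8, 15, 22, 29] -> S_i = 1 + 7*i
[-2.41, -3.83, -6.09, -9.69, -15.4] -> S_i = -2.41*1.59^i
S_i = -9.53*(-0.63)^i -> [-9.53, 6.0, -3.78, 2.38, -1.5]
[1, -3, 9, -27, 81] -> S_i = 1*-3^i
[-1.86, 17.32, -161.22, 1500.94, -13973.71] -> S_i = -1.86*(-9.31)^i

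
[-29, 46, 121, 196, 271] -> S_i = -29 + 75*i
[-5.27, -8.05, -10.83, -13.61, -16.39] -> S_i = -5.27 + -2.78*i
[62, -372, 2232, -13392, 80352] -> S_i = 62*-6^i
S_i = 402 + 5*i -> [402, 407, 412, 417, 422]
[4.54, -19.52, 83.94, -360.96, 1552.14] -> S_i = 4.54*(-4.30)^i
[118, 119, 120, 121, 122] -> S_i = 118 + 1*i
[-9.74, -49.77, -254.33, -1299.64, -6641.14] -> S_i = -9.74*5.11^i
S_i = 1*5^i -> [1, 5, 25, 125, 625]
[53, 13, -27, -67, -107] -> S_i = 53 + -40*i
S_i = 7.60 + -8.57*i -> [7.6, -0.97, -9.54, -18.11, -26.68]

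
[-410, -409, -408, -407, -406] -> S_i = -410 + 1*i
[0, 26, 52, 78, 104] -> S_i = 0 + 26*i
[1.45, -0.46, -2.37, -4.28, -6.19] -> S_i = 1.45 + -1.91*i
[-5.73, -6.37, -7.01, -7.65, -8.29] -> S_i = -5.73 + -0.64*i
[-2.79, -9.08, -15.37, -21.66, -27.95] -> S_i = -2.79 + -6.29*i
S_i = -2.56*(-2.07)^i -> [-2.56, 5.3, -10.97, 22.71, -47.0]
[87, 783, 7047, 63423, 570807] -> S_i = 87*9^i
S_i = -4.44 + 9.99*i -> [-4.44, 5.55, 15.54, 25.53, 35.52]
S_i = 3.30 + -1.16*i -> [3.3, 2.14, 0.98, -0.18, -1.34]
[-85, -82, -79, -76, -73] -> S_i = -85 + 3*i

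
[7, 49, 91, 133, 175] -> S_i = 7 + 42*i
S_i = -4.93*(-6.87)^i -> [-4.93, 33.87, -232.68, 1598.52, -10981.81]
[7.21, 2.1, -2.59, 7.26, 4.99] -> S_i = Random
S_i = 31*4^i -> [31, 124, 496, 1984, 7936]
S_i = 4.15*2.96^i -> [4.15, 12.28, 36.36, 107.63, 318.58]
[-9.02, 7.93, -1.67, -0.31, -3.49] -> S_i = Random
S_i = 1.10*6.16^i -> [1.1, 6.78, 41.74, 257.12, 1583.86]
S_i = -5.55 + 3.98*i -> [-5.55, -1.57, 2.41, 6.39, 10.37]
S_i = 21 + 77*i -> [21, 98, 175, 252, 329]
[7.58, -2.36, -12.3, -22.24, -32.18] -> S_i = 7.58 + -9.94*i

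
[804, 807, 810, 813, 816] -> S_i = 804 + 3*i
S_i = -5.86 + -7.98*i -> [-5.86, -13.84, -21.82, -29.8, -37.78]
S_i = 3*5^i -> [3, 15, 75, 375, 1875]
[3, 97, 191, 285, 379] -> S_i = 3 + 94*i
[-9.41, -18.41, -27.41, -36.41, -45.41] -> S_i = -9.41 + -9.00*i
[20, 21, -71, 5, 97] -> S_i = Random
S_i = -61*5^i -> [-61, -305, -1525, -7625, -38125]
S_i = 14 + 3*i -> [14, 17, 20, 23, 26]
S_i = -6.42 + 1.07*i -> [-6.42, -5.35, -4.28, -3.21, -2.14]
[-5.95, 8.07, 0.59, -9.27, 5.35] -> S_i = Random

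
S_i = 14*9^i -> [14, 126, 1134, 10206, 91854]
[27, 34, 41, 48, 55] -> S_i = 27 + 7*i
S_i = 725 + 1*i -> [725, 726, 727, 728, 729]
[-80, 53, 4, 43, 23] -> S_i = Random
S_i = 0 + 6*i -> [0, 6, 12, 18, 24]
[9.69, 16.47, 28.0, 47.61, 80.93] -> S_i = 9.69*1.70^i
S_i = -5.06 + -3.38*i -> [-5.06, -8.44, -11.82, -15.2, -18.58]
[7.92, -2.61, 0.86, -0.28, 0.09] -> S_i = 7.92*(-0.33)^i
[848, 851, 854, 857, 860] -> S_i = 848 + 3*i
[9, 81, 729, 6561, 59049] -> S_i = 9*9^i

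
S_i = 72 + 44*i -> [72, 116, 160, 204, 248]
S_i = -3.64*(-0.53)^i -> [-3.64, 1.93, -1.02, 0.54, -0.29]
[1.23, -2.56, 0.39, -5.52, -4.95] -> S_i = Random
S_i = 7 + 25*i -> [7, 32, 57, 82, 107]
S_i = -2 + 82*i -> [-2, 80, 162, 244, 326]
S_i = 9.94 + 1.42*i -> [9.94, 11.36, 12.78, 14.2, 15.62]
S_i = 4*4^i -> [4, 16, 64, 256, 1024]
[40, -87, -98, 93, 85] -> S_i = Random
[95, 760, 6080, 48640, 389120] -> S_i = 95*8^i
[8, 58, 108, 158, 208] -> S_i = 8 + 50*i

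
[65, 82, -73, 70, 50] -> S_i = Random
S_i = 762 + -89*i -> [762, 673, 584, 495, 406]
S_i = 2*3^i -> [2, 6, 18, 54, 162]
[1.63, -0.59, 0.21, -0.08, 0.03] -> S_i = 1.63*(-0.36)^i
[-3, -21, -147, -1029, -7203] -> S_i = -3*7^i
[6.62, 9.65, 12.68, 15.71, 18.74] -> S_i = 6.62 + 3.03*i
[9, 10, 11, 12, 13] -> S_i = 9 + 1*i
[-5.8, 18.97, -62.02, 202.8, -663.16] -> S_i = -5.80*(-3.27)^i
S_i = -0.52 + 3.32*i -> [-0.52, 2.8, 6.12, 9.44, 12.76]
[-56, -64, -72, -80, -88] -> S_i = -56 + -8*i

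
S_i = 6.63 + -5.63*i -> [6.63, 1.0, -4.63, -10.26, -15.89]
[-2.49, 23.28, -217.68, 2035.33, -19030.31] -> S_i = -2.49*(-9.35)^i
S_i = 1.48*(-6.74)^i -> [1.48, -9.98, 67.23, -453.15, 3054.23]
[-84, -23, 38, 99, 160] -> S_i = -84 + 61*i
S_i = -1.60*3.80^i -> [-1.6, -6.08, -23.1, -87.8, -333.62]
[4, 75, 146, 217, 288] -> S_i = 4 + 71*i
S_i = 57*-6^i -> [57, -342, 2052, -12312, 73872]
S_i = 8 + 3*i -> [8, 11, 14, 17, 20]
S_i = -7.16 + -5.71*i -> [-7.16, -12.87, -18.58, -24.29, -30.0]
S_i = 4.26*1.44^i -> [4.26, 6.13, 8.83, 12.72, 18.32]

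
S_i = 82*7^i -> [82, 574, 4018, 28126, 196882]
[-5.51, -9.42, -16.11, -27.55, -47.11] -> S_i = -5.51*1.71^i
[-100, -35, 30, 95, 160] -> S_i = -100 + 65*i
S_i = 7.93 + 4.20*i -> [7.93, 12.13, 16.33, 20.53, 24.73]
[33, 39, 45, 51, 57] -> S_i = 33 + 6*i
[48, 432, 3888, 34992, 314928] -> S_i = 48*9^i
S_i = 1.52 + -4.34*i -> [1.52, -2.82, -7.16, -11.5, -15.84]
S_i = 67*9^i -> [67, 603, 5427, 48843, 439587]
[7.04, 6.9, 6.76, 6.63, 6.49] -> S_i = 7.04*0.98^i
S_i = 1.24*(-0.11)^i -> [1.24, -0.14, 0.02, -0.0, 0.0]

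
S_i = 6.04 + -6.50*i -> [6.04, -0.46, -6.96, -13.46, -19.96]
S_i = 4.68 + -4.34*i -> [4.68, 0.34, -4.0, -8.34, -12.68]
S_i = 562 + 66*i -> [562, 628, 694, 760, 826]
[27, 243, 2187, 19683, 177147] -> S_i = 27*9^i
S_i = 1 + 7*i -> [1, 8, 15, 22, 29]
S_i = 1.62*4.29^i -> [1.62, 6.95, 29.81, 127.9, 548.71]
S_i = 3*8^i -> [3, 24, 192, 1536, 12288]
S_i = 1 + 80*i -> [1, 81, 161, 241, 321]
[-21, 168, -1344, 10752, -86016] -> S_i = -21*-8^i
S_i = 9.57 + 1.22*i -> [9.57, 10.79, 12.01, 13.23, 14.45]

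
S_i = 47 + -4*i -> [47, 43, 39, 35, 31]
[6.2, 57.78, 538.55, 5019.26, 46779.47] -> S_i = 6.20*9.32^i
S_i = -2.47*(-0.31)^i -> [-2.47, 0.77, -0.24, 0.07, -0.02]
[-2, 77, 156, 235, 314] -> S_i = -2 + 79*i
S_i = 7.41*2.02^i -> [7.41, 14.97, 30.24, 61.08, 123.37]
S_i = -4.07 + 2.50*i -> [-4.07, -1.57, 0.93, 3.43, 5.93]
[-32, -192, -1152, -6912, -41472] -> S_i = -32*6^i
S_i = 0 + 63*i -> [0, 63, 126, 189, 252]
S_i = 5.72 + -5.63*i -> [5.72, 0.09, -5.54, -11.17, -16.8]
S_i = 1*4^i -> [1, 4, 16, 64, 256]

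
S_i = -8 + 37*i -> [-8, 29, 66, 103, 140]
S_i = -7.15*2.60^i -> [-7.15, -18.59, -48.33, -125.67, -326.74]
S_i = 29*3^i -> [29, 87, 261, 783, 2349]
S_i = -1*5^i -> [-1, -5, -25, -125, -625]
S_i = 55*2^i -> [55, 110, 220, 440, 880]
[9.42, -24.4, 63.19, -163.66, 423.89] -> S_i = 9.42*(-2.59)^i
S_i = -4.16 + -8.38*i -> [-4.16, -12.54, -20.92, -29.3, -37.68]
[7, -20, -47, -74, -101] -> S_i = 7 + -27*i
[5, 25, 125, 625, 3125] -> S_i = 5*5^i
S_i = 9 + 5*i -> [9, 14, 19, 24, 29]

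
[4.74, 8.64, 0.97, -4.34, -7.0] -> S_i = Random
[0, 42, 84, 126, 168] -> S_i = 0 + 42*i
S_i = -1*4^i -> [-1, -4, -16, -64, -256]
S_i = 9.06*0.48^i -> [9.06, 4.35, 2.09, 1.0, 0.48]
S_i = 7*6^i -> [7, 42, 252, 1512, 9072]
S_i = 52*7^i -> [52, 364, 2548, 17836, 124852]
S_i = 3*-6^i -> [3, -18, 108, -648, 3888]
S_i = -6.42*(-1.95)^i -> [-6.42, 12.52, -24.41, 47.6, -92.83]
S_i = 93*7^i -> [93, 651, 4557, 31899, 223293]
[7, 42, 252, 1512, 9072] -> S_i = 7*6^i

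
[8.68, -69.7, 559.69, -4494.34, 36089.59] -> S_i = 8.68*(-8.03)^i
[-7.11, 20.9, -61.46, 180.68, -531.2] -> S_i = -7.11*(-2.94)^i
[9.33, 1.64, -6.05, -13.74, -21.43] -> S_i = 9.33 + -7.69*i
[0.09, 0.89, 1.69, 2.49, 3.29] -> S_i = 0.09 + 0.80*i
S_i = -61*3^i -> [-61, -183, -549, -1647, -4941]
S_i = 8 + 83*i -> [8, 91, 174, 257, 340]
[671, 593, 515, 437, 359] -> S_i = 671 + -78*i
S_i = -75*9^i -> [-75, -675, -6075, -54675, -492075]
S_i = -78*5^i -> [-78, -390, -1950, -9750, -48750]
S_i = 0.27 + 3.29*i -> [0.27, 3.56, 6.85, 10.14, 13.43]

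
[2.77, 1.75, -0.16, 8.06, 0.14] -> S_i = Random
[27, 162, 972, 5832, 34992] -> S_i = 27*6^i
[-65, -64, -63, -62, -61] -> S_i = -65 + 1*i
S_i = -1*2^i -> [-1, -2, -4, -8, -16]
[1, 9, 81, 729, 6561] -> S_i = 1*9^i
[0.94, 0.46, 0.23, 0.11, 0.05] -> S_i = 0.94*0.49^i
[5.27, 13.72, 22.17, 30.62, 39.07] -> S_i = 5.27 + 8.45*i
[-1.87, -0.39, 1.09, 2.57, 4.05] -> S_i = -1.87 + 1.48*i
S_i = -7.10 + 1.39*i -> [-7.1, -5.71, -4.32, -2.93, -1.54]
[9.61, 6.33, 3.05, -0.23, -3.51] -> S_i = 9.61 + -3.28*i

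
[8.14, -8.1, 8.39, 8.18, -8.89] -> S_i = Random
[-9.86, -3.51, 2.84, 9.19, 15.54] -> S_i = -9.86 + 6.35*i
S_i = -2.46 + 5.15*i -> [-2.46, 2.69, 7.84, 12.99, 18.14]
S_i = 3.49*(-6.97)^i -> [3.49, -24.33, 169.55, -1181.74, 8236.76]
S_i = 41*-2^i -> [41, -82, 164, -328, 656]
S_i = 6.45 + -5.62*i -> [6.45, 0.83, -4.79, -10.41, -16.03]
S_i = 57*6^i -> [57, 342, 2052, 12312, 73872]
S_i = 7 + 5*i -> [7, 12, 17, 22, 27]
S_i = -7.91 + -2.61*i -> [-7.91, -10.52, -13.13, -15.74, -18.35]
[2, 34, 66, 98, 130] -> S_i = 2 + 32*i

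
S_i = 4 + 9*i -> [4, 13, 22, 31, 40]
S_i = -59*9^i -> [-59, -531, -4779, -43011, -387099]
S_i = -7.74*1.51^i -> [-7.74, -11.69, -17.65, -26.65, -40.24]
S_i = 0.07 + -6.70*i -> [0.07, -6.63, -13.33, -20.03, -26.73]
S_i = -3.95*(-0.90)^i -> [-3.95, 3.56, -3.2, 2.88, -2.59]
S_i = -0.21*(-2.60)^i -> [-0.21, 0.55, -1.42, 3.69, -9.6]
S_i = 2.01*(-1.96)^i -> [2.01, -3.94, 7.72, -15.13, 29.66]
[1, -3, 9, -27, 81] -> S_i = 1*-3^i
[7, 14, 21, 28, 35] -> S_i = 7 + 7*i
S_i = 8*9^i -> [8, 72, 648, 5832, 52488]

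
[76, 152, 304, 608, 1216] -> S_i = 76*2^i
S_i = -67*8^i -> [-67, -536, -4288, -34304, -274432]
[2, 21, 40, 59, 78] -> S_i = 2 + 19*i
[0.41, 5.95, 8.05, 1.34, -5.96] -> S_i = Random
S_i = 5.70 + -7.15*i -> [5.7, -1.45, -8.6, -15.75, -22.9]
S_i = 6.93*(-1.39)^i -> [6.93, -9.63, 13.39, -18.61, 25.87]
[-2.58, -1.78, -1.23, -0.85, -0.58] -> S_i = -2.58*0.69^i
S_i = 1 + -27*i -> [1, -26, -53, -80, -107]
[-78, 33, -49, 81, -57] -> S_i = Random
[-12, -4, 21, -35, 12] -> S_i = Random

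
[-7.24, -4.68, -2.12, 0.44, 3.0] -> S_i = -7.24 + 2.56*i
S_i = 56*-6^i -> [56, -336, 2016, -12096, 72576]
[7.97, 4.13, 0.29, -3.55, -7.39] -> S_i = 7.97 + -3.84*i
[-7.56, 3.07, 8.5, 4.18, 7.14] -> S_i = Random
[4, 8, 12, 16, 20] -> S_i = 4 + 4*i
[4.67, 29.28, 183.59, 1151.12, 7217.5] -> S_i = 4.67*6.27^i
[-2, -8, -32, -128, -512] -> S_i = -2*4^i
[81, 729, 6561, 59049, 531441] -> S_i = 81*9^i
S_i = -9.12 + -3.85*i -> [-9.12, -12.97, -16.82, -20.67, -24.52]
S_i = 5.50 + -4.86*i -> [5.5, 0.64, -4.22, -9.08, -13.94]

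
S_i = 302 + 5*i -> [302, 307, 312, 317, 322]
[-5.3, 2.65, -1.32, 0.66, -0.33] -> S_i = -5.30*(-0.50)^i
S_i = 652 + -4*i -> [652, 648, 644, 640, 636]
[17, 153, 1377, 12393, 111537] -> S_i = 17*9^i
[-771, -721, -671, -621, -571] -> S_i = -771 + 50*i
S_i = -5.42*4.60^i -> [-5.42, -24.93, -114.69, -527.56, -2426.78]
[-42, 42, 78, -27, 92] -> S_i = Random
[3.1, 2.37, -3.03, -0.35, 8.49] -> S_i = Random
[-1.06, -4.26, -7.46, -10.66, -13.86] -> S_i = -1.06 + -3.20*i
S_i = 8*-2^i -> [8, -16, 32, -64, 128]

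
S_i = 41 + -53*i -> [41, -12, -65, -118, -171]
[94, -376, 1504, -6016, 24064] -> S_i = 94*-4^i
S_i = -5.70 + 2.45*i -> [-5.7, -3.25, -0.8, 1.65, 4.1]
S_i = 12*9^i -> [12, 108, 972, 8748, 78732]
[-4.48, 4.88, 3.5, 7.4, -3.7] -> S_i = Random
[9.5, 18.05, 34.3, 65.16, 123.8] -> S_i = 9.50*1.90^i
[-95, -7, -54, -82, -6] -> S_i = Random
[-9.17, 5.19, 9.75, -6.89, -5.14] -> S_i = Random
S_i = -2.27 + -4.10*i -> [-2.27, -6.37, -10.47, -14.57, -18.67]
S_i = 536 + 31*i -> [536, 567, 598, 629, 660]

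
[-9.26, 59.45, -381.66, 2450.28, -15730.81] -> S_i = -9.26*(-6.42)^i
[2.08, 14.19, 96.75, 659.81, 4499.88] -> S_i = 2.08*6.82^i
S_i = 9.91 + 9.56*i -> [9.91, 19.47, 29.03, 38.59, 48.15]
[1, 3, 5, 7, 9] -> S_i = 1 + 2*i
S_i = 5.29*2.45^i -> [5.29, 12.96, 31.75, 77.8, 190.6]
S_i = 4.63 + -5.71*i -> [4.63, -1.08, -6.79, -12.5, -18.21]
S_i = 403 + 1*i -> [403, 404, 405, 406, 407]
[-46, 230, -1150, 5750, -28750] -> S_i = -46*-5^i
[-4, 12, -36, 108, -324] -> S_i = -4*-3^i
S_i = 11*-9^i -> [11, -99, 891, -8019, 72171]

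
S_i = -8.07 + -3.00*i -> [-8.07, -11.07, -14.07, -17.07, -20.07]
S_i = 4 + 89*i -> [4, 93, 182, 271, 360]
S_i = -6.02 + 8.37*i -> [-6.02, 2.35, 10.72, 19.09, 27.46]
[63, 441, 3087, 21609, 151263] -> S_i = 63*7^i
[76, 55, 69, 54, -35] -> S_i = Random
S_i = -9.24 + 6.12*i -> [-9.24, -3.12, 3.0, 9.12, 15.24]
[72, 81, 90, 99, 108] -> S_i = 72 + 9*i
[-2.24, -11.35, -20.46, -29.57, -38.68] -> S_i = -2.24 + -9.11*i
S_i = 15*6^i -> [15, 90, 540, 3240, 19440]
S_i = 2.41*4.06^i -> [2.41, 9.78, 39.73, 161.29, 654.82]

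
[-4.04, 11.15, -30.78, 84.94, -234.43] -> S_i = -4.04*(-2.76)^i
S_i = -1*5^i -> [-1, -5, -25, -125, -625]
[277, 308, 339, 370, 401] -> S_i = 277 + 31*i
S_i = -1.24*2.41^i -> [-1.24, -2.99, -7.2, -17.36, -41.83]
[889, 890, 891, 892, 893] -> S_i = 889 + 1*i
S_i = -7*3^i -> [-7, -21, -63, -189, -567]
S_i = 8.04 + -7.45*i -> [8.04, 0.59, -6.86, -14.31, -21.76]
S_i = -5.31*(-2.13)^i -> [-5.31, 11.31, -24.09, 51.31, -109.3]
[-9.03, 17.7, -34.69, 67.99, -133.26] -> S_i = -9.03*(-1.96)^i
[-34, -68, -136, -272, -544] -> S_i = -34*2^i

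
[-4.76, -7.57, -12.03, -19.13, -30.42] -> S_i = -4.76*1.59^i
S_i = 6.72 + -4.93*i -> [6.72, 1.79, -3.14, -8.07, -13.0]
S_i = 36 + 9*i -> [36, 45, 54, 63, 72]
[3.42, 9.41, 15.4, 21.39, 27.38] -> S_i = 3.42 + 5.99*i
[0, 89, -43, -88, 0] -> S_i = Random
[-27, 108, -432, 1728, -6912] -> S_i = -27*-4^i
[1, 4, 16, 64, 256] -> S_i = 1*4^i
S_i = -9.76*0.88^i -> [-9.76, -8.59, -7.56, -6.65, -5.85]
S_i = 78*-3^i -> [78, -234, 702, -2106, 6318]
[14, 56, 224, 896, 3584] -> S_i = 14*4^i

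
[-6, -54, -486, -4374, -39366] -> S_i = -6*9^i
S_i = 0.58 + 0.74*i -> [0.58, 1.32, 2.06, 2.8, 3.54]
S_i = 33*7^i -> [33, 231, 1617, 11319, 79233]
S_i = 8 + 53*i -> [8, 61, 114, 167, 220]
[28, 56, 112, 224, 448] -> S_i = 28*2^i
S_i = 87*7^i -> [87, 609, 4263, 29841, 208887]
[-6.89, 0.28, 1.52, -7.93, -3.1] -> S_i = Random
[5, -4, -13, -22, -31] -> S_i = 5 + -9*i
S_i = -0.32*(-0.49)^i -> [-0.32, 0.16, -0.08, 0.04, -0.02]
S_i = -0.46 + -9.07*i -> [-0.46, -9.53, -18.6, -27.67, -36.74]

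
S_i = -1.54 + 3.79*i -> [-1.54, 2.25, 6.04, 9.83, 13.62]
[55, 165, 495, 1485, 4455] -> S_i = 55*3^i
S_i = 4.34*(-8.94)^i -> [4.34, -38.8, 346.87, -3101.0, 27722.97]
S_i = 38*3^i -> [38, 114, 342, 1026, 3078]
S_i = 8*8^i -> [8, 64, 512, 4096, 32768]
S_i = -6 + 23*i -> [-6, 17, 40, 63, 86]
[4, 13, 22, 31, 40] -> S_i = 4 + 9*i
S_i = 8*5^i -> [8, 40, 200, 1000, 5000]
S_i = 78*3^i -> [78, 234, 702, 2106, 6318]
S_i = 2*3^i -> [2, 6, 18, 54, 162]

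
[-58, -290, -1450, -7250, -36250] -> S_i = -58*5^i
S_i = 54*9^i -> [54, 486, 4374, 39366, 354294]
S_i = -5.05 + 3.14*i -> [-5.05, -1.91, 1.23, 4.37, 7.51]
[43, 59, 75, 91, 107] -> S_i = 43 + 16*i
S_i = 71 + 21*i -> [71, 92, 113, 134, 155]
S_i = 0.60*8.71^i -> [0.6, 5.23, 45.52, 396.47, 3453.22]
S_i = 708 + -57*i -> [708, 651, 594, 537, 480]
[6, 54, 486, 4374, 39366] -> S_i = 6*9^i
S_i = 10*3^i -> [10, 30, 90, 270, 810]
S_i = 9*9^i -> [9, 81, 729, 6561, 59049]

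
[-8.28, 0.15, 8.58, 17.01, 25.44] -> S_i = -8.28 + 8.43*i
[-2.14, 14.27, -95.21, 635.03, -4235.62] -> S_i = -2.14*(-6.67)^i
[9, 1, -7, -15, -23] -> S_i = 9 + -8*i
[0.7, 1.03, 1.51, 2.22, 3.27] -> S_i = 0.70*1.47^i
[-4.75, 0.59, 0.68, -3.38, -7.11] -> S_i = Random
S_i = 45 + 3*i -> [45, 48, 51, 54, 57]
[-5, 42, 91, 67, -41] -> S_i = Random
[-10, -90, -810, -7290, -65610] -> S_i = -10*9^i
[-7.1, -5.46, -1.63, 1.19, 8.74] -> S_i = Random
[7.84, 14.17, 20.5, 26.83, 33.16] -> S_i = 7.84 + 6.33*i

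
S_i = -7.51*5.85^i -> [-7.51, -43.93, -257.01, -1503.51, -8795.56]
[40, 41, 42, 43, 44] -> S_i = 40 + 1*i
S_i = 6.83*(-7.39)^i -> [6.83, -50.47, 373.0, -2756.47, 20370.35]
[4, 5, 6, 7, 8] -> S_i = 4 + 1*i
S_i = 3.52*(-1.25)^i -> [3.52, -4.4, 5.5, -6.88, 8.59]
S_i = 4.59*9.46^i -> [4.59, 43.42, 410.77, 3885.85, 36760.15]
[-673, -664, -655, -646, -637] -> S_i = -673 + 9*i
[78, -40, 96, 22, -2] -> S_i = Random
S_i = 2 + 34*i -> [2, 36, 70, 104, 138]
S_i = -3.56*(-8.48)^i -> [-3.56, 30.19, -256.0, 2170.89, -18409.14]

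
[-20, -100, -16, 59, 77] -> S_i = Random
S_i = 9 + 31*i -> [9, 40, 71, 102, 133]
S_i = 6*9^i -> [6, 54, 486, 4374, 39366]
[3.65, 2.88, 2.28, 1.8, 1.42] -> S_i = 3.65*0.79^i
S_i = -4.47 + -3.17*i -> [-4.47, -7.64, -10.81, -13.98, -17.15]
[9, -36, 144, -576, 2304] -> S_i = 9*-4^i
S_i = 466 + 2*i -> [466, 468, 470, 472, 474]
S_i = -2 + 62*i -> [-2, 60, 122, 184, 246]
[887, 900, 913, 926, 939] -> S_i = 887 + 13*i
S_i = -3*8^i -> [-3, -24, -192, -1536, -12288]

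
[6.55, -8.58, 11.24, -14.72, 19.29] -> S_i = 6.55*(-1.31)^i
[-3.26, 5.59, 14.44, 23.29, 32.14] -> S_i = -3.26 + 8.85*i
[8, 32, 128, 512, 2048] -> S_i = 8*4^i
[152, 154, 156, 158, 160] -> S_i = 152 + 2*i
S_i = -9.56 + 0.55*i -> [-9.56, -9.01, -8.46, -7.91, -7.36]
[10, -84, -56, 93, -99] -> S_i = Random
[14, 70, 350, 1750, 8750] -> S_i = 14*5^i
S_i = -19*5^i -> [-19, -95, -475, -2375, -11875]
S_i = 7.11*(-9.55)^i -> [7.11, -67.9, 648.45, -6192.7, 59140.24]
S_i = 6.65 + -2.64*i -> [6.65, 4.01, 1.37, -1.27, -3.91]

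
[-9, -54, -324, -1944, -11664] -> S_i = -9*6^i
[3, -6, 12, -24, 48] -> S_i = 3*-2^i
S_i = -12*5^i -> [-12, -60, -300, -1500, -7500]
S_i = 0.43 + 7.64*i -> [0.43, 8.07, 15.71, 23.35, 30.99]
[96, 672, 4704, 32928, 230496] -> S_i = 96*7^i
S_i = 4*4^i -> [4, 16, 64, 256, 1024]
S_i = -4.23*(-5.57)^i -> [-4.23, 23.56, -131.24, 730.98, -4071.56]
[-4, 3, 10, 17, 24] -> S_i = -4 + 7*i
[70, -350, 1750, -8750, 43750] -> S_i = 70*-5^i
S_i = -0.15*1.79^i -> [-0.15, -0.27, -0.48, -0.86, -1.54]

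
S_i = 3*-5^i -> [3, -15, 75, -375, 1875]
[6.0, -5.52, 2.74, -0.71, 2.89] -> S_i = Random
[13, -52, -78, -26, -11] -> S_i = Random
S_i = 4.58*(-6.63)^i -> [4.58, -30.37, 201.32, -1334.77, 8849.52]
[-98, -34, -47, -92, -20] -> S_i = Random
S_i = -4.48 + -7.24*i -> [-4.48, -11.72, -18.96, -26.2, -33.44]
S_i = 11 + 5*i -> [11, 16, 21, 26, 31]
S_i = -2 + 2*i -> [-2, 0, 2, 4, 6]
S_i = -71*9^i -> [-71, -639, -5751, -51759, -465831]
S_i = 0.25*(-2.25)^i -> [0.25, -0.56, 1.27, -2.85, 6.41]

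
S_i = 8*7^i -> [8, 56, 392, 2744, 19208]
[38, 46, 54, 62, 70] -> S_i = 38 + 8*i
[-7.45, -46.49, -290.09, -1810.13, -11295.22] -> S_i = -7.45*6.24^i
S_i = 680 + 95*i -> [680, 775, 870, 965, 1060]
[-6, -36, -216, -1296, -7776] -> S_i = -6*6^i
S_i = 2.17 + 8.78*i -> [2.17, 10.95, 19.73, 28.51, 37.29]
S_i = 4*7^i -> [4, 28, 196, 1372, 9604]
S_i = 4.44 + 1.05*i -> [4.44, 5.49, 6.54, 7.59, 8.64]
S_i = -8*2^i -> [-8, -16, -32, -64, -128]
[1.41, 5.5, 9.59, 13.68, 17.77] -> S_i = 1.41 + 4.09*i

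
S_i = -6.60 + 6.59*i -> [-6.6, -0.01, 6.58, 13.17, 19.76]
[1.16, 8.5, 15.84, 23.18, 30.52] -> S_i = 1.16 + 7.34*i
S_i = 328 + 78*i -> [328, 406, 484, 562, 640]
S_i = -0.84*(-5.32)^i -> [-0.84, 4.47, -23.77, 126.48, -672.86]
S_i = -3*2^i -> [-3, -6, -12, -24, -48]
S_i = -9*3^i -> [-9, -27, -81, -243, -729]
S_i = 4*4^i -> [4, 16, 64, 256, 1024]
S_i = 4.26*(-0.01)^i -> [4.26, -0.04, 0.0, -0.0, 0.0]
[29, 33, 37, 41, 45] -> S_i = 29 + 4*i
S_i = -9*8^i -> [-9, -72, -576, -4608, -36864]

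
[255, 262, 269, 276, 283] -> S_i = 255 + 7*i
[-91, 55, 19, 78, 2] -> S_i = Random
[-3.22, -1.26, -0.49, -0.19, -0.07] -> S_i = -3.22*0.39^i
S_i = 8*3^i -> [8, 24, 72, 216, 648]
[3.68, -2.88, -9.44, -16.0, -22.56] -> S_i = 3.68 + -6.56*i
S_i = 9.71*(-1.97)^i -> [9.71, -19.13, 37.68, -74.24, 146.25]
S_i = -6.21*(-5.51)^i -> [-6.21, 34.22, -188.54, 1038.83, -5723.98]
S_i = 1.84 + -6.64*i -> [1.84, -4.8, -11.44, -18.08, -24.72]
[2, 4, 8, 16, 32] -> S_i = 2*2^i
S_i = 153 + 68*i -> [153, 221, 289, 357, 425]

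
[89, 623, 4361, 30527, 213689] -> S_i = 89*7^i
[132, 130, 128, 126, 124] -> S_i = 132 + -2*i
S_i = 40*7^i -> [40, 280, 1960, 13720, 96040]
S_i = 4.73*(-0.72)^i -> [4.73, -3.41, 2.45, -1.77, 1.27]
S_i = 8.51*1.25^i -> [8.51, 10.64, 13.3, 16.62, 20.78]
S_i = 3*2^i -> [3, 6, 12, 24, 48]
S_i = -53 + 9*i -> [-53, -44, -35, -26, -17]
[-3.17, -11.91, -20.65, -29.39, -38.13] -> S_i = -3.17 + -8.74*i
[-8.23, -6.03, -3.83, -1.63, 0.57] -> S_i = -8.23 + 2.20*i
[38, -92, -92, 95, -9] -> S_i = Random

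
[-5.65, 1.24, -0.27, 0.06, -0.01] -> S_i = -5.65*(-0.22)^i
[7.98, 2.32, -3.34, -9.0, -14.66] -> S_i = 7.98 + -5.66*i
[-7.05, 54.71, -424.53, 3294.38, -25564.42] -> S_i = -7.05*(-7.76)^i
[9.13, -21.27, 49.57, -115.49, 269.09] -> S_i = 9.13*(-2.33)^i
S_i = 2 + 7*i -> [2, 9, 16, 23, 30]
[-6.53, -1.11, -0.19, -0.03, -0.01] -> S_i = -6.53*0.17^i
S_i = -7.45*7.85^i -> [-7.45, -58.48, -459.09, -3603.84, -28290.13]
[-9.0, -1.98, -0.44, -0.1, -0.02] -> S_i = -9.00*0.22^i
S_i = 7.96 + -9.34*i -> [7.96, -1.38, -10.72, -20.06, -29.4]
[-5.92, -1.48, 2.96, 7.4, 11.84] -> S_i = -5.92 + 4.44*i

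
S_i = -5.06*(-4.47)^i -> [-5.06, 22.62, -101.1, 451.93, -2020.14]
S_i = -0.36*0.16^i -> [-0.36, -0.06, -0.01, -0.0, -0.0]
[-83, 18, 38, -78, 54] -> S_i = Random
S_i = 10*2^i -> [10, 20, 40, 80, 160]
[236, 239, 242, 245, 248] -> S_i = 236 + 3*i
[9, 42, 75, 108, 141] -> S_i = 9 + 33*i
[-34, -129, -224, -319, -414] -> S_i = -34 + -95*i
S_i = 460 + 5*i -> [460, 465, 470, 475, 480]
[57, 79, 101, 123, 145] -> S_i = 57 + 22*i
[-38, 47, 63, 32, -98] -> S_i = Random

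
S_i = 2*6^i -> [2, 12, 72, 432, 2592]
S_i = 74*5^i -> [74, 370, 1850, 9250, 46250]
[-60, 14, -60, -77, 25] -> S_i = Random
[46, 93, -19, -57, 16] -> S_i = Random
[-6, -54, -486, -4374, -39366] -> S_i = -6*9^i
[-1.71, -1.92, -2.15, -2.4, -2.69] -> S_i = -1.71*1.12^i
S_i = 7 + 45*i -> [7, 52, 97, 142, 187]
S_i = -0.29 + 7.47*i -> [-0.29, 7.18, 14.65, 22.12, 29.59]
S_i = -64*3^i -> [-64, -192, -576, -1728, -5184]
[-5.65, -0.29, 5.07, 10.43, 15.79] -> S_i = -5.65 + 5.36*i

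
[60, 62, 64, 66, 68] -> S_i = 60 + 2*i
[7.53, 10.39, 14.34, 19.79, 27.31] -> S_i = 7.53*1.38^i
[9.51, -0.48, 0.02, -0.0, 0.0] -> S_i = 9.51*(-0.05)^i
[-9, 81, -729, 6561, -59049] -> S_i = -9*-9^i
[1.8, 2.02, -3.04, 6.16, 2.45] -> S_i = Random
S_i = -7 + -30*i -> [-7, -37, -67, -97, -127]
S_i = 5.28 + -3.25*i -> [5.28, 2.03, -1.22, -4.47, -7.72]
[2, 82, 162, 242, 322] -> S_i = 2 + 80*i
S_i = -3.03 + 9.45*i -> [-3.03, 6.42, 15.87, 25.32, 34.77]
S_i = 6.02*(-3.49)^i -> [6.02, -21.01, 73.32, -255.9, 893.1]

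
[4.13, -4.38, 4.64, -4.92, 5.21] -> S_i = 4.13*(-1.06)^i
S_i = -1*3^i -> [-1, -3, -9, -27, -81]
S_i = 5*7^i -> [5, 35, 245, 1715, 12005]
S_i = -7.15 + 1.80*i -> [-7.15, -5.35, -3.55, -1.75, 0.05]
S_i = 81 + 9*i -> [81, 90, 99, 108, 117]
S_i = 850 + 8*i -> [850, 858, 866, 874, 882]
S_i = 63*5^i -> [63, 315, 1575, 7875, 39375]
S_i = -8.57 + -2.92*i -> [-8.57, -11.49, -14.41, -17.33, -20.25]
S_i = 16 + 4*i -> [16, 20, 24, 28, 32]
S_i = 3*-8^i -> [3, -24, 192, -1536, 12288]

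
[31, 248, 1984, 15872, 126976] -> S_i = 31*8^i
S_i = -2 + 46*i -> [-2, 44, 90, 136, 182]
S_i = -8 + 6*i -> [-8, -2, 4, 10, 16]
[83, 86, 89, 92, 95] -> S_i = 83 + 3*i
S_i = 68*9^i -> [68, 612, 5508, 49572, 446148]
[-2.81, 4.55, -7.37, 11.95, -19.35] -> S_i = -2.81*(-1.62)^i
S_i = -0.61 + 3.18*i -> [-0.61, 2.57, 5.75, 8.93, 12.11]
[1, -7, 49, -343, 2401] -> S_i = 1*-7^i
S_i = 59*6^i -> [59, 354, 2124, 12744, 76464]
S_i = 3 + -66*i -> [3, -63, -129, -195, -261]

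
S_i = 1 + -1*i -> [1, 0, -1, -2, -3]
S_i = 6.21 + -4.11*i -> [6.21, 2.1, -2.01, -6.12, -10.23]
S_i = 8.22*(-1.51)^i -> [8.22, -12.41, 18.74, -28.3, 42.73]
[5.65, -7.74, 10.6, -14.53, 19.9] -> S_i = 5.65*(-1.37)^i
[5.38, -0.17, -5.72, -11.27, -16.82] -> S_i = 5.38 + -5.55*i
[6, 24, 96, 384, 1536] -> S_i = 6*4^i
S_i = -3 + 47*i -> [-3, 44, 91, 138, 185]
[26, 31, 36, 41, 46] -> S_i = 26 + 5*i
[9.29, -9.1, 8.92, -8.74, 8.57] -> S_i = 9.29*(-0.98)^i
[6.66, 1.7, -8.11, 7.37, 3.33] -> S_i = Random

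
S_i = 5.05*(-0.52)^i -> [5.05, -2.63, 1.37, -0.71, 0.37]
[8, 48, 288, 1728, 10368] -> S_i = 8*6^i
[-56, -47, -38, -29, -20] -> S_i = -56 + 9*i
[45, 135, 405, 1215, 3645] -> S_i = 45*3^i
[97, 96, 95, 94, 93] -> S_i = 97 + -1*i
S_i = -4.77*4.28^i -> [-4.77, -20.42, -87.38, -373.98, -1600.64]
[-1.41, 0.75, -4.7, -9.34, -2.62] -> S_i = Random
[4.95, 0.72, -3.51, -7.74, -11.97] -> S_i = 4.95 + -4.23*i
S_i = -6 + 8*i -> [-6, 2, 10, 18, 26]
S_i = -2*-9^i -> [-2, 18, -162, 1458, -13122]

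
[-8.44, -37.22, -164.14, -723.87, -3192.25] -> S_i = -8.44*4.41^i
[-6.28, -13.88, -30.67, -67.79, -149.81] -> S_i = -6.28*2.21^i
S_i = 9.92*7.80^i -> [9.92, 77.38, 603.53, 4707.56, 36718.94]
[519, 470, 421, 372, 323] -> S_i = 519 + -49*i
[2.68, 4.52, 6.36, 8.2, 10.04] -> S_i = 2.68 + 1.84*i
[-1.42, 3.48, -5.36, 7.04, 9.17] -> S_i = Random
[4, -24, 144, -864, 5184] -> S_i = 4*-6^i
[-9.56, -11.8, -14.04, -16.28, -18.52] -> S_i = -9.56 + -2.24*i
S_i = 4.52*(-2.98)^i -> [4.52, -13.47, 40.14, -119.62, 356.45]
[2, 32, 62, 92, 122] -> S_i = 2 + 30*i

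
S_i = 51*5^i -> [51, 255, 1275, 6375, 31875]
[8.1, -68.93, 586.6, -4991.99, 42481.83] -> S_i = 8.10*(-8.51)^i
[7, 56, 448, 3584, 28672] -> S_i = 7*8^i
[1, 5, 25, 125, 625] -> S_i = 1*5^i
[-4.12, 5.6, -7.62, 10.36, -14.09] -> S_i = -4.12*(-1.36)^i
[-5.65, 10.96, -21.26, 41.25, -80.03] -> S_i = -5.65*(-1.94)^i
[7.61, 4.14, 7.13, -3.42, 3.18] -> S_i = Random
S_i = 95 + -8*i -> [95, 87, 79, 71, 63]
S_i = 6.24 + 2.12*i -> [6.24, 8.36, 10.48, 12.6, 14.72]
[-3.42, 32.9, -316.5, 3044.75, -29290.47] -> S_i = -3.42*(-9.62)^i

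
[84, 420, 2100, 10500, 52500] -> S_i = 84*5^i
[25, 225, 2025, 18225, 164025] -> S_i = 25*9^i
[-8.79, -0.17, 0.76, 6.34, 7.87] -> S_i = Random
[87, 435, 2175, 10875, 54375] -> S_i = 87*5^i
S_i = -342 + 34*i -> [-342, -308, -274, -240, -206]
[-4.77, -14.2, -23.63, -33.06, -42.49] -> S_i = -4.77 + -9.43*i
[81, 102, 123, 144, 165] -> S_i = 81 + 21*i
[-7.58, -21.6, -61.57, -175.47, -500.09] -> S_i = -7.58*2.85^i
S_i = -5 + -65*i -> [-5, -70, -135, -200, -265]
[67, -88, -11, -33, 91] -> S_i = Random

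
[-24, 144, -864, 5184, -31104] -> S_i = -24*-6^i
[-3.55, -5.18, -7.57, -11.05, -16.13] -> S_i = -3.55*1.46^i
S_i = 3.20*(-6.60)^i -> [3.2, -21.12, 139.39, -919.99, 6071.92]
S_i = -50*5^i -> [-50, -250, -1250, -6250, -31250]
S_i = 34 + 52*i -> [34, 86, 138, 190, 242]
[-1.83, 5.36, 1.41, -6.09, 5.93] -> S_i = Random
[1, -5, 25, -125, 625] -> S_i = 1*-5^i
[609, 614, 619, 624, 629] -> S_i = 609 + 5*i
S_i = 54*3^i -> [54, 162, 486, 1458, 4374]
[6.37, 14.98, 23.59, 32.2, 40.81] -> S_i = 6.37 + 8.61*i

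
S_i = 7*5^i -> [7, 35, 175, 875, 4375]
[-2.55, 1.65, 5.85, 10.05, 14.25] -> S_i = -2.55 + 4.20*i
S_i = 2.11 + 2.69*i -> [2.11, 4.8, 7.49, 10.18, 12.87]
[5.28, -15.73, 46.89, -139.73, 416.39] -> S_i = 5.28*(-2.98)^i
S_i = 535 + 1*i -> [535, 536, 537, 538, 539]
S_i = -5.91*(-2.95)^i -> [-5.91, 17.43, -51.43, 151.72, -447.59]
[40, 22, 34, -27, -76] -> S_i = Random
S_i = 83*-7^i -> [83, -581, 4067, -28469, 199283]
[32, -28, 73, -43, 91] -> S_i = Random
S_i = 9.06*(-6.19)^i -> [9.06, -56.08, 347.14, -2148.82, 13301.2]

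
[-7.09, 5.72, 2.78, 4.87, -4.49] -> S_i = Random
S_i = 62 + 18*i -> [62, 80, 98, 116, 134]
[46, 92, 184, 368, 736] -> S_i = 46*2^i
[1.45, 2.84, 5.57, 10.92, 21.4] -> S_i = 1.45*1.96^i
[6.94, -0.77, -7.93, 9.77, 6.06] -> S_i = Random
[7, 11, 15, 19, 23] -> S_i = 7 + 4*i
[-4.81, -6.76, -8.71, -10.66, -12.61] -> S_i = -4.81 + -1.95*i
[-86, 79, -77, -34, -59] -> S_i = Random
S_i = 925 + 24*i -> [925, 949, 973, 997, 1021]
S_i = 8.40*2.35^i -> [8.4, 19.74, 46.39, 109.01, 256.18]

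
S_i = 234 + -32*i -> [234, 202, 170, 138, 106]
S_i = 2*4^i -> [2, 8, 32, 128, 512]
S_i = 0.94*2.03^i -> [0.94, 1.91, 3.87, 7.86, 15.96]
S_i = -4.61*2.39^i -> [-4.61, -11.02, -26.33, -62.94, -150.42]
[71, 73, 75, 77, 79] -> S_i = 71 + 2*i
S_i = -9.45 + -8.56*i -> [-9.45, -18.01, -26.57, -35.13, -43.69]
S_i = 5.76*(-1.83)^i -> [5.76, -10.54, 19.29, -35.3, 64.6]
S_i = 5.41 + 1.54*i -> [5.41, 6.95, 8.49, 10.03, 11.57]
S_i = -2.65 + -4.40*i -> [-2.65, -7.05, -11.45, -15.85, -20.25]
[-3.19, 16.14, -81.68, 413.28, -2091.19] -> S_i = -3.19*(-5.06)^i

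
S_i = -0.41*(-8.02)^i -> [-0.41, 3.29, -26.37, 211.5, -1696.22]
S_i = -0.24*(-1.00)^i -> [-0.24, 0.24, -0.24, 0.24, -0.24]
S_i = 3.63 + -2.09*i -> [3.63, 1.54, -0.55, -2.64, -4.73]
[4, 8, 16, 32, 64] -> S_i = 4*2^i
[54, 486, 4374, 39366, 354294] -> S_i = 54*9^i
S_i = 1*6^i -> [1, 6, 36, 216, 1296]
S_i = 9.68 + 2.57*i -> [9.68, 12.25, 14.82, 17.39, 19.96]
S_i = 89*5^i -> [89, 445, 2225, 11125, 55625]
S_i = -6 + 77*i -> [-6, 71, 148, 225, 302]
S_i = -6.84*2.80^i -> [-6.84, -19.15, -53.63, -150.15, -420.42]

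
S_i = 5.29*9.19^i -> [5.29, 48.62, 446.77, 4105.84, 37732.69]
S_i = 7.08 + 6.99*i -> [7.08, 14.07, 21.06, 28.05, 35.04]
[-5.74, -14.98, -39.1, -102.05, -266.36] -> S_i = -5.74*2.61^i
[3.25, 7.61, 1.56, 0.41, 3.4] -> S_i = Random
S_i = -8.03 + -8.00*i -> [-8.03, -16.03, -24.03, -32.03, -40.03]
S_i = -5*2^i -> [-5, -10, -20, -40, -80]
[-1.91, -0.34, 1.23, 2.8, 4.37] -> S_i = -1.91 + 1.57*i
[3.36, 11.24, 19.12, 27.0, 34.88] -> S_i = 3.36 + 7.88*i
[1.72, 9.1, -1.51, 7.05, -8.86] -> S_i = Random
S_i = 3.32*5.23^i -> [3.32, 17.36, 90.81, 474.94, 2483.96]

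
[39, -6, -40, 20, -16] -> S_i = Random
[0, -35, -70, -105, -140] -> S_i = 0 + -35*i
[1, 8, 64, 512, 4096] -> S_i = 1*8^i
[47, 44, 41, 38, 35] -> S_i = 47 + -3*i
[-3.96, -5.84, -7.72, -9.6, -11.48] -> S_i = -3.96 + -1.88*i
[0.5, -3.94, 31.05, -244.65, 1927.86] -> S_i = 0.50*(-7.88)^i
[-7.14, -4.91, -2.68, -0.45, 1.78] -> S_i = -7.14 + 2.23*i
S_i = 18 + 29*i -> [18, 47, 76, 105, 134]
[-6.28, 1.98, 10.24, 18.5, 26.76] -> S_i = -6.28 + 8.26*i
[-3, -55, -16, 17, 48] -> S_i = Random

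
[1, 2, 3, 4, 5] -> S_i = 1 + 1*i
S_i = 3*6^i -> [3, 18, 108, 648, 3888]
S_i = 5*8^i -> [5, 40, 320, 2560, 20480]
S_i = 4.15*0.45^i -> [4.15, 1.87, 0.84, 0.38, 0.17]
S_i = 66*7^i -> [66, 462, 3234, 22638, 158466]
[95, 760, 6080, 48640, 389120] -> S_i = 95*8^i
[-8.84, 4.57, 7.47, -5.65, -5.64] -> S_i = Random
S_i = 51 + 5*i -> [51, 56, 61, 66, 71]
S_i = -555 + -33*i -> [-555, -588, -621, -654, -687]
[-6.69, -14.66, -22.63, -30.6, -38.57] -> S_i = -6.69 + -7.97*i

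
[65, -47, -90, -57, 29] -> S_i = Random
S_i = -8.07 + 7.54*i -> [-8.07, -0.53, 7.01, 14.55, 22.09]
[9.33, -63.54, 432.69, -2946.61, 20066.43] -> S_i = 9.33*(-6.81)^i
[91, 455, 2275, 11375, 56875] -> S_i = 91*5^i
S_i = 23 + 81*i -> [23, 104, 185, 266, 347]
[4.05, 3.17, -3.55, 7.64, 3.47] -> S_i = Random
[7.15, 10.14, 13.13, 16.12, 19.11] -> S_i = 7.15 + 2.99*i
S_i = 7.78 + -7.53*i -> [7.78, 0.25, -7.28, -14.81, -22.34]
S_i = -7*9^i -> [-7, -63, -567, -5103, -45927]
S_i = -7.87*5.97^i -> [-7.87, -46.98, -280.49, -1674.55, -9997.05]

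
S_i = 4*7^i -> [4, 28, 196, 1372, 9604]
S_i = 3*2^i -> [3, 6, 12, 24, 48]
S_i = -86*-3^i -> [-86, 258, -774, 2322, -6966]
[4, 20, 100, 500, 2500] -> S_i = 4*5^i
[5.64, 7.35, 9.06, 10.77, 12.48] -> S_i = 5.64 + 1.71*i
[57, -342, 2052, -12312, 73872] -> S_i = 57*-6^i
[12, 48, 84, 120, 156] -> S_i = 12 + 36*i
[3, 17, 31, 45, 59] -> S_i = 3 + 14*i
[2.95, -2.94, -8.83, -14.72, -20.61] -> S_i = 2.95 + -5.89*i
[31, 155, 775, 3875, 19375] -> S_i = 31*5^i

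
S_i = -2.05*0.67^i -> [-2.05, -1.37, -0.92, -0.62, -0.41]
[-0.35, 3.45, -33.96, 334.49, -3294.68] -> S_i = -0.35*(-9.85)^i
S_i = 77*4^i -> [77, 308, 1232, 4928, 19712]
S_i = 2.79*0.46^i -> [2.79, 1.28, 0.59, 0.27, 0.12]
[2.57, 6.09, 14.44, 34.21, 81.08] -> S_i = 2.57*2.37^i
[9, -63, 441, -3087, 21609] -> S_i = 9*-7^i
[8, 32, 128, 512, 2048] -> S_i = 8*4^i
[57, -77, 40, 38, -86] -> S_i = Random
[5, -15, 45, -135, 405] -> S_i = 5*-3^i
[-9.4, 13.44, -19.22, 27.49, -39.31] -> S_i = -9.40*(-1.43)^i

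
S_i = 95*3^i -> [95, 285, 855, 2565, 7695]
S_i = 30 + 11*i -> [30, 41, 52, 63, 74]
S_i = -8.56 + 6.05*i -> [-8.56, -2.51, 3.54, 9.59, 15.64]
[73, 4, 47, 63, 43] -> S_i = Random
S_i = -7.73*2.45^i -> [-7.73, -18.94, -46.4, -113.68, -278.51]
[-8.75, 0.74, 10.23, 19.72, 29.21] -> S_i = -8.75 + 9.49*i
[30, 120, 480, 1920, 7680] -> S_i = 30*4^i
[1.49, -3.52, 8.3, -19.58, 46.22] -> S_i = 1.49*(-2.36)^i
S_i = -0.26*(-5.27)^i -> [-0.26, 1.37, -7.22, 38.05, -200.55]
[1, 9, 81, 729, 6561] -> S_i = 1*9^i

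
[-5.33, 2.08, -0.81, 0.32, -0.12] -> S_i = -5.33*(-0.39)^i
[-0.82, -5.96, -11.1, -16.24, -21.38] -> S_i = -0.82 + -5.14*i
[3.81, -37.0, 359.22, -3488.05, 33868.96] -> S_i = 3.81*(-9.71)^i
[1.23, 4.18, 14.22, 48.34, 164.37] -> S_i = 1.23*3.40^i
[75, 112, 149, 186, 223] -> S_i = 75 + 37*i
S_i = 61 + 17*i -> [61, 78, 95, 112, 129]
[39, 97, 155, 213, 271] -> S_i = 39 + 58*i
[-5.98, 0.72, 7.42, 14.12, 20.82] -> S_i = -5.98 + 6.70*i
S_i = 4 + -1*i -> [4, 3, 2, 1, 0]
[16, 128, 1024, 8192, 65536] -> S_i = 16*8^i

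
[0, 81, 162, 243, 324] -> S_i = 0 + 81*i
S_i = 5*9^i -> [5, 45, 405, 3645, 32805]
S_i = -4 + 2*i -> [-4, -2, 0, 2, 4]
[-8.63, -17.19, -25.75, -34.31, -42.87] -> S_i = -8.63 + -8.56*i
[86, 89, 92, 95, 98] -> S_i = 86 + 3*i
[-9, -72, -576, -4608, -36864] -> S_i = -9*8^i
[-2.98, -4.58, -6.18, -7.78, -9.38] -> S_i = -2.98 + -1.60*i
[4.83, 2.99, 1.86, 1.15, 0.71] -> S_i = 4.83*0.62^i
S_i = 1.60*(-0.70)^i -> [1.6, -1.12, 0.78, -0.55, 0.38]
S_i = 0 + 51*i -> [0, 51, 102, 153, 204]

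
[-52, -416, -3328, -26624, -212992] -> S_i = -52*8^i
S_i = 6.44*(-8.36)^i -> [6.44, -53.84, 450.09, -3762.74, 31456.54]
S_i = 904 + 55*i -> [904, 959, 1014, 1069, 1124]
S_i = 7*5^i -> [7, 35, 175, 875, 4375]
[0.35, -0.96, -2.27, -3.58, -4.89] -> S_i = 0.35 + -1.31*i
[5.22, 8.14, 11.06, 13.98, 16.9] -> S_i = 5.22 + 2.92*i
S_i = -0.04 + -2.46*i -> [-0.04, -2.5, -4.96, -7.42, -9.88]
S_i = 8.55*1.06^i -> [8.55, 9.06, 9.61, 10.18, 10.79]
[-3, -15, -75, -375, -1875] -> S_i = -3*5^i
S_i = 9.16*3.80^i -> [9.16, 34.81, 132.27, 502.63, 1909.98]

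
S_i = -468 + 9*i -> [-468, -459, -450, -441, -432]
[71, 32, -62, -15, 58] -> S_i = Random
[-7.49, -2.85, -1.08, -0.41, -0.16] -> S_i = -7.49*0.38^i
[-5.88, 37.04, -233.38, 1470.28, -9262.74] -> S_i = -5.88*(-6.30)^i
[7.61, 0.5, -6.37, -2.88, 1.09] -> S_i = Random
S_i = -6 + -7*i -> [-6, -13, -20, -27, -34]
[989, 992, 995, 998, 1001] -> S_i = 989 + 3*i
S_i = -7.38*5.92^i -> [-7.38, -43.69, -258.64, -1531.16, -9064.49]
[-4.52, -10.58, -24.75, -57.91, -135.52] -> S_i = -4.52*2.34^i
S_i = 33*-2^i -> [33, -66, 132, -264, 528]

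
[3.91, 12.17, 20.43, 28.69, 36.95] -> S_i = 3.91 + 8.26*i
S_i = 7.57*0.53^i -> [7.57, 4.01, 2.13, 1.13, 0.6]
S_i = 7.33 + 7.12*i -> [7.33, 14.45, 21.57, 28.69, 35.81]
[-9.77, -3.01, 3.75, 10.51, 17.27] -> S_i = -9.77 + 6.76*i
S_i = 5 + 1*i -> [5, 6, 7, 8, 9]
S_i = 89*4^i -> [89, 356, 1424, 5696, 22784]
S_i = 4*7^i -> [4, 28, 196, 1372, 9604]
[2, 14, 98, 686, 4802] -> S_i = 2*7^i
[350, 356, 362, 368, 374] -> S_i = 350 + 6*i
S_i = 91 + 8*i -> [91, 99, 107, 115, 123]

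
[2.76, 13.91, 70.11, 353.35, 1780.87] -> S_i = 2.76*5.04^i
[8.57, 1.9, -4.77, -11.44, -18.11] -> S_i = 8.57 + -6.67*i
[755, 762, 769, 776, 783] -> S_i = 755 + 7*i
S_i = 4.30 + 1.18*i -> [4.3, 5.48, 6.66, 7.84, 9.02]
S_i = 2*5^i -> [2, 10, 50, 250, 1250]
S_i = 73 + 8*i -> [73, 81, 89, 97, 105]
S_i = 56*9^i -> [56, 504, 4536, 40824, 367416]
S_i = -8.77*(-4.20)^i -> [-8.77, 36.83, -154.7, 649.75, -2728.96]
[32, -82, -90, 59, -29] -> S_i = Random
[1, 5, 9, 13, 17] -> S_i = 1 + 4*i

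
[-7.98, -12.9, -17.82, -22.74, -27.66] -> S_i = -7.98 + -4.92*i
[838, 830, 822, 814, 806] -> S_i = 838 + -8*i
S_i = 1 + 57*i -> [1, 58, 115, 172, 229]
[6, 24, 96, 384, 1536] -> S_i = 6*4^i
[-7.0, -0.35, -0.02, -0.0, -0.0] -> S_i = -7.00*0.05^i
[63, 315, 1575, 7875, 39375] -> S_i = 63*5^i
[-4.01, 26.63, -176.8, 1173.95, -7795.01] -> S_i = -4.01*(-6.64)^i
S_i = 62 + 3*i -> [62, 65, 68, 71, 74]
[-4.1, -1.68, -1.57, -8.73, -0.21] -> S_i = Random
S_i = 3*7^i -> [3, 21, 147, 1029, 7203]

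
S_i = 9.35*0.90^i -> [9.35, 8.41, 7.57, 6.82, 6.13]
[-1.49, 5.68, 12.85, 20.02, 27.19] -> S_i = -1.49 + 7.17*i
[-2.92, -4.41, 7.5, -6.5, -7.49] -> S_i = Random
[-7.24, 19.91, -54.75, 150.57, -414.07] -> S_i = -7.24*(-2.75)^i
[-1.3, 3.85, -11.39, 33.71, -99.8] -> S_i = -1.30*(-2.96)^i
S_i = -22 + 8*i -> [-22, -14, -6, 2, 10]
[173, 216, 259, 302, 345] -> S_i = 173 + 43*i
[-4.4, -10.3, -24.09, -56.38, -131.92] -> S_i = -4.40*2.34^i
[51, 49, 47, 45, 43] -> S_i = 51 + -2*i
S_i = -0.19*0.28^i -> [-0.19, -0.05, -0.01, -0.0, -0.0]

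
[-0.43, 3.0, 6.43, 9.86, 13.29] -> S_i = -0.43 + 3.43*i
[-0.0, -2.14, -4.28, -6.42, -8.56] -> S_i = -0.00 + -2.14*i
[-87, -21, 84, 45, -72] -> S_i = Random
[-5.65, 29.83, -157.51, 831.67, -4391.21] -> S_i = -5.65*(-5.28)^i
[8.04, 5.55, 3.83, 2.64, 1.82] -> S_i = 8.04*0.69^i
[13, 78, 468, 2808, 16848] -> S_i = 13*6^i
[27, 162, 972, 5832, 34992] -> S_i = 27*6^i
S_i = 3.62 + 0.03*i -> [3.62, 3.65, 3.68, 3.71, 3.74]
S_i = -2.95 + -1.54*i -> [-2.95, -4.49, -6.03, -7.57, -9.11]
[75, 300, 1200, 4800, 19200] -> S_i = 75*4^i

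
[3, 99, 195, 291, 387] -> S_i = 3 + 96*i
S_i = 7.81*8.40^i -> [7.81, 65.6, 551.07, 4629.02, 38883.75]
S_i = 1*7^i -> [1, 7, 49, 343, 2401]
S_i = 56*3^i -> [56, 168, 504, 1512, 4536]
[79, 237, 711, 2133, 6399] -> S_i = 79*3^i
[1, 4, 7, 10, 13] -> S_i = 1 + 3*i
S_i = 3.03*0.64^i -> [3.03, 1.94, 1.24, 0.79, 0.51]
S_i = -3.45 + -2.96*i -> [-3.45, -6.41, -9.37, -12.33, -15.29]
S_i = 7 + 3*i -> [7, 10, 13, 16, 19]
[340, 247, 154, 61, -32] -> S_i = 340 + -93*i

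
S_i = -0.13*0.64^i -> [-0.13, -0.08, -0.05, -0.03, -0.02]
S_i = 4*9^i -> [4, 36, 324, 2916, 26244]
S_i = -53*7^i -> [-53, -371, -2597, -18179, -127253]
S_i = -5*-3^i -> [-5, 15, -45, 135, -405]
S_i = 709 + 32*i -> [709, 741, 773, 805, 837]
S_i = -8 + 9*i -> [-8, 1, 10, 19, 28]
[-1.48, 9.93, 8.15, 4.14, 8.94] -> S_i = Random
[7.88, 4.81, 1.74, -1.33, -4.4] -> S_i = 7.88 + -3.07*i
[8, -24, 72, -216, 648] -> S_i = 8*-3^i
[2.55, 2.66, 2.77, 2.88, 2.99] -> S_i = 2.55 + 0.11*i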